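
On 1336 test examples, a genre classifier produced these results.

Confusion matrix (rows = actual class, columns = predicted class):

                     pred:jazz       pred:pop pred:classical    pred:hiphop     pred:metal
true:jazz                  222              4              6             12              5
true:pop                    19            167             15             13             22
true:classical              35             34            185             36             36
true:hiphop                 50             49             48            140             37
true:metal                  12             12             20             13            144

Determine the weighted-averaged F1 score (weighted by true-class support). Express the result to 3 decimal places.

Per-class F1 score (2·TP/(2·TP+FP+FN)):
  jazz: TP=222, FP=19+35+50+12=116, FN=4+6+12+5=27 → 444/587 = 0.7564
  pop: TP=167, FP=4+34+49+12=99, FN=19+15+13+22=69 → 334/502 = 0.6653
  classical: TP=185, FP=6+15+48+20=89, FN=35+34+36+36=141 → 370/600 = 0.6167
  hiphop: TP=140, FP=12+13+36+13=74, FN=50+49+48+37=184 → 280/538 = 0.5204
  metal: TP=144, FP=5+22+36+37=100, FN=12+12+20+13=57 → 288/445 = 0.6472
Weighted-F1 score = Σ (supportᵢ/N)·F1 scoreᵢ with N=1336: (249/1336)·0.7564 + (236/1336)·0.6653 + (326/1336)·0.6167 + (324/1336)·0.5204 + (201/1336)·0.6472 = 0.633

0.633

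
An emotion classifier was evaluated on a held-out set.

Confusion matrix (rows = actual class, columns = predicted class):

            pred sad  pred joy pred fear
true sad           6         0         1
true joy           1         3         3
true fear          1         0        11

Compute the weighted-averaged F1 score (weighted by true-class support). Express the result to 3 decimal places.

0.753

Per-class F1 score (2·TP/(2·TP+FP+FN)):
  sad: TP=6, FP=1+1=2, FN=0+1=1 → 12/15 = 0.8000
  joy: TP=3, FP=0+0=0, FN=1+3=4 → 6/10 = 0.6000
  fear: TP=11, FP=1+3=4, FN=1+0=1 → 22/27 = 0.8148
Weighted-F1 score = Σ (supportᵢ/N)·F1 scoreᵢ with N=26: (7/26)·0.8000 + (7/26)·0.6000 + (12/26)·0.8148 = 0.753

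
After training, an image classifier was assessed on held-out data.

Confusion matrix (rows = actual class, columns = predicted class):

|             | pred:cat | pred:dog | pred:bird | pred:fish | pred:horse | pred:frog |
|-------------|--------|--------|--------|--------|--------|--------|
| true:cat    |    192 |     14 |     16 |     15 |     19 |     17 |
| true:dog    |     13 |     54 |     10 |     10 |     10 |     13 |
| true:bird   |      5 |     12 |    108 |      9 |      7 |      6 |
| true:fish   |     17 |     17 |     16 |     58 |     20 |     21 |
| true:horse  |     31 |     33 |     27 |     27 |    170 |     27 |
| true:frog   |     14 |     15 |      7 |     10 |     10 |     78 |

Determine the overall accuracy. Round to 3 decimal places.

Accuracy = trace / total = (192+54+108+58+170+78=660) / 1128 = 660/1128 = 0.585

0.585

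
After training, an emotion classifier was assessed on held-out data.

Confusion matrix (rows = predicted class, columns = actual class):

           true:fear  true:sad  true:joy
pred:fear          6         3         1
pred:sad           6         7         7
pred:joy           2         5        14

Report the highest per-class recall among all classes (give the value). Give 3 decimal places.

Per-class recall (TP/(TP+FN)):
  fear: TP=6, FN=6+2=8 → 6/14 = 0.4286
  sad: TP=7, FN=3+5=8 → 7/15 = 0.4667
  joy: TP=14, FN=1+7=8 → 14/22 = 0.6364
Highest is class 'joy' with recall = 0.636.

0.636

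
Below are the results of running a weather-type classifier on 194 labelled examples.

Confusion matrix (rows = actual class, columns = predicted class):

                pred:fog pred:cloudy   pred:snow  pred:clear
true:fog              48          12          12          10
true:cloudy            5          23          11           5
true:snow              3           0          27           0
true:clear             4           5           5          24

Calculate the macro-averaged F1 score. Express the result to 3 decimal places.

Per-class F1 score (2·TP/(2·TP+FP+FN)):
  fog: TP=48, FP=5+3+4=12, FN=12+12+10=34 → 96/142 = 0.6761
  cloudy: TP=23, FP=12+0+5=17, FN=5+11+5=21 → 46/84 = 0.5476
  snow: TP=27, FP=12+11+5=28, FN=3+0+0=3 → 54/85 = 0.6353
  clear: TP=24, FP=10+5+0=15, FN=4+5+5=14 → 48/77 = 0.6234
Macro-F1 score = mean = (0.6761 + 0.5476 + 0.6353 + 0.6234) / 4 = 0.621

0.621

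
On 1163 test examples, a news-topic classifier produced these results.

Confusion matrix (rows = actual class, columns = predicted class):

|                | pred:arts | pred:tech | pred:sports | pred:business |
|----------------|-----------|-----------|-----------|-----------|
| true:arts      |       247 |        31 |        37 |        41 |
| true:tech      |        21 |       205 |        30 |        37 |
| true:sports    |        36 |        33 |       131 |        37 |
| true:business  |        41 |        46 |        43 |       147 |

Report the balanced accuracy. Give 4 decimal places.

0.6192

Balanced accuracy = mean of per-class recall.
  arts: recall = 247/356 = 0.69382
  tech: recall = 205/293 = 0.69966
  sports: recall = 131/237 = 0.55274
  business: recall = 147/277 = 0.53069
Mean = (0.69382 + 0.69966 + 0.55274 + 0.53069) / 4 = 0.6192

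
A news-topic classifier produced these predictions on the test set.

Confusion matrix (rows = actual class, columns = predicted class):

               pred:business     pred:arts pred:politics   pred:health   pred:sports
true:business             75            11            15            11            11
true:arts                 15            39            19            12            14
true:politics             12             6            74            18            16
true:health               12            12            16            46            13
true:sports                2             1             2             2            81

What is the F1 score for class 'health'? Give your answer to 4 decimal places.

0.4894

F1 score = 2·TP/(2·TP+FP+FN).
health: TP=46, FP=11+12+18+2=43, FN=12+12+16+13=53 → 92/188 = 0.48936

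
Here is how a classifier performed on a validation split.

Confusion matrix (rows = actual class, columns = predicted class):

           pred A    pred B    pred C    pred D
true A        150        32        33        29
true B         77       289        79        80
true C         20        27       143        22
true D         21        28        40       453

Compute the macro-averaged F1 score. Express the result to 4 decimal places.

Per-class F1 score (2·TP/(2·TP+FP+FN)):
  A: TP=150, FP=77+20+21=118, FN=32+33+29=94 → 300/512 = 0.58594
  B: TP=289, FP=32+27+28=87, FN=77+79+80=236 → 578/901 = 0.64151
  C: TP=143, FP=33+79+40=152, FN=20+27+22=69 → 286/507 = 0.56410
  D: TP=453, FP=29+80+22=131, FN=21+28+40=89 → 906/1126 = 0.80462
Macro-F1 score = mean = (0.58594 + 0.64151 + 0.56410 + 0.80462) / 4 = 0.6490

0.6490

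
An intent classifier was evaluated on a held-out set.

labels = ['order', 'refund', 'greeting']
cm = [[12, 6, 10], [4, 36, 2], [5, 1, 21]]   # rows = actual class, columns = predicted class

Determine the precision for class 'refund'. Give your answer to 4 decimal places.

precision = TP/(TP+FP).
refund: TP=36, FP=6+1=7 → 36/43 = 0.83721

0.8372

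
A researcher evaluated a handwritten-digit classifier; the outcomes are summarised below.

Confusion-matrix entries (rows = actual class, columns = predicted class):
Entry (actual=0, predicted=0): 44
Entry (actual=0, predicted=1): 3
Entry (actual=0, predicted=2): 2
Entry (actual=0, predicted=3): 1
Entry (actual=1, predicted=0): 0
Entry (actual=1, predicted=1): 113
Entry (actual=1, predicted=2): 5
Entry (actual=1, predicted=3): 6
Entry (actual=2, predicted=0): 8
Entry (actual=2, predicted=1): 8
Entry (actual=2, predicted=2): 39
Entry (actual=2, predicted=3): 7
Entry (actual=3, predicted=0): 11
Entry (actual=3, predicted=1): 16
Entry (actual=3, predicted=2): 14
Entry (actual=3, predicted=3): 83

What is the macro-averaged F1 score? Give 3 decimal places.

0.756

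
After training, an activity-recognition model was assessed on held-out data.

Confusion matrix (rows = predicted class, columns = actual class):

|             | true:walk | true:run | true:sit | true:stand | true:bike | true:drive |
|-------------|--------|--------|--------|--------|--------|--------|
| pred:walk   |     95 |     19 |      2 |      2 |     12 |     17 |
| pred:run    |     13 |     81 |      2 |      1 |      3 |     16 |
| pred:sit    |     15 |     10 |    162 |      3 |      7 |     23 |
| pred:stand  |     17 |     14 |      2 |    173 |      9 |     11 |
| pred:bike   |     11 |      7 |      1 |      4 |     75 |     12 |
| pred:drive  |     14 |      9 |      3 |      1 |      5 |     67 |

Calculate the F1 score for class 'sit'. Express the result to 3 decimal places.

0.827

Take TP from the diagonal, FP from the rest of the 'sit' prediction marginal, FN from the rest of the 'sit' actual marginal.
F1 score = 2·TP/(2·TP+FP+FN).
sit: TP=162, FP=15+10+3+7+23=58, FN=2+2+2+1+3=10 → 324/392 = 0.8265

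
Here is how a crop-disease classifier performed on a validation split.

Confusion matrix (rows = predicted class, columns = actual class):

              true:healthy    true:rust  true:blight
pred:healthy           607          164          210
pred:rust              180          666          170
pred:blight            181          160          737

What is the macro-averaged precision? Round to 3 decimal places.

Per-class precision (TP/(TP+FP)):
  healthy: TP=607, FP=164+210=374 → 607/981 = 0.6188
  rust: TP=666, FP=180+170=350 → 666/1016 = 0.6555
  blight: TP=737, FP=181+160=341 → 737/1078 = 0.6837
Macro-precision = mean = (0.6188 + 0.6555 + 0.6837) / 3 = 0.653

0.653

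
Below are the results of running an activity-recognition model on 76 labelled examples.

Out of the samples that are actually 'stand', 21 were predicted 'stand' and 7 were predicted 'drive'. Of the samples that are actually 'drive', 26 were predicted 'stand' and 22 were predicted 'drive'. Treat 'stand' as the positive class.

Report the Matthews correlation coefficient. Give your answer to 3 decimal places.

MCC = (TP·TN − FP·FN) / √((TP+FP)(TP+FN)(TN+FP)(TN+FN))
Numerator = 21·22 − 26·7 = 280
Denominator = √(47·28·48·29) = √1831872 = 1353.4667
MCC = 280 / 1353.4667 = 0.207

0.207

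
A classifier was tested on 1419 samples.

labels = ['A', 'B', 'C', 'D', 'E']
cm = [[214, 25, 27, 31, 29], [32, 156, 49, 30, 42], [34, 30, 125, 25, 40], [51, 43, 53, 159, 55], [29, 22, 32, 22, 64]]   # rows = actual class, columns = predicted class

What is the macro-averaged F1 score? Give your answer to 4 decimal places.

Per-class F1 score (2·TP/(2·TP+FP+FN)):
  A: TP=214, FP=32+34+51+29=146, FN=25+27+31+29=112 → 428/686 = 0.62391
  B: TP=156, FP=25+30+43+22=120, FN=32+49+30+42=153 → 312/585 = 0.53333
  C: TP=125, FP=27+49+53+32=161, FN=34+30+25+40=129 → 250/540 = 0.46296
  D: TP=159, FP=31+30+25+22=108, FN=51+43+53+55=202 → 318/628 = 0.50637
  E: TP=64, FP=29+42+40+55=166, FN=29+22+32+22=105 → 128/399 = 0.32080
Macro-F1 score = mean = (0.62391 + 0.53333 + 0.46296 + 0.50637 + 0.32080) / 5 = 0.4895

0.4895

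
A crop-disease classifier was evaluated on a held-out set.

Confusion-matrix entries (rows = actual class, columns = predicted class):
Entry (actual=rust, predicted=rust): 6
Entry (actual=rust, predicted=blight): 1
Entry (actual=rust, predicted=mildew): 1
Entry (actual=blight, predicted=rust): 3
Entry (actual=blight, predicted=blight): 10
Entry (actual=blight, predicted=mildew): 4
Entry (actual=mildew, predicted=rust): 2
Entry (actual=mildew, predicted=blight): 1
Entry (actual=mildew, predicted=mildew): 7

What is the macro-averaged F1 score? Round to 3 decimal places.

0.653

Per-class F1 score (2·TP/(2·TP+FP+FN)):
  rust: TP=6, FP=3+2=5, FN=1+1=2 → 12/19 = 0.6316
  blight: TP=10, FP=1+1=2, FN=3+4=7 → 20/29 = 0.6897
  mildew: TP=7, FP=1+4=5, FN=2+1=3 → 14/22 = 0.6364
Macro-F1 score = mean = (0.6316 + 0.6897 + 0.6364) / 3 = 0.653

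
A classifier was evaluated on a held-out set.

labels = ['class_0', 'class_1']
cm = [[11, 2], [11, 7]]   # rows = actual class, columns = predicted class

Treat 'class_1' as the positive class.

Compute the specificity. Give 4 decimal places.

0.8462

Specificity = TN/(TN+FP) = 11/(11+2) = 0.8462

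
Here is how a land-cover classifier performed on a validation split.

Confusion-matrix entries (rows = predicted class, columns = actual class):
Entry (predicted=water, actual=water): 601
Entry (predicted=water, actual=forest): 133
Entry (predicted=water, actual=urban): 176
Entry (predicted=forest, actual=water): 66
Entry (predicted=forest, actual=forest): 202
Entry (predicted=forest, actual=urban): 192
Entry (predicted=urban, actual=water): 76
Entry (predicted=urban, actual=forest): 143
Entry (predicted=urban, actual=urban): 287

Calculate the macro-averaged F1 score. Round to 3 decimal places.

0.551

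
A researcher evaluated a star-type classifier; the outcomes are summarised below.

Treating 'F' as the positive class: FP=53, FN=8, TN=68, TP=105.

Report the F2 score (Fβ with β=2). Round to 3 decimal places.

Fβ = (1+β²)·TP / ((1+β²)·TP + β²·FN + FP), with β²=4
= 5·105 / (5·105 + 4·8 + 53) = 0.861

0.861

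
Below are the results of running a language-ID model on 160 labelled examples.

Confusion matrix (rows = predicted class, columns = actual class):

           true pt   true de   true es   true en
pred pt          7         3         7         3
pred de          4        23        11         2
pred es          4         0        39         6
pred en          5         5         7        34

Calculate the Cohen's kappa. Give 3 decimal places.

0.508

Observed agreement pₒ = trace/N = 103/160 = 0.6438
Expected agreement pₑ = Σ (rowᵢ·colᵢ)/N² = (20·20 + 31·40 + 64·49 + 45·51)/160² = 0.2762
κ = (pₒ − pₑ)/(1 − pₑ) = (0.6438 − 0.2762)/(1 − 0.2762) = 0.508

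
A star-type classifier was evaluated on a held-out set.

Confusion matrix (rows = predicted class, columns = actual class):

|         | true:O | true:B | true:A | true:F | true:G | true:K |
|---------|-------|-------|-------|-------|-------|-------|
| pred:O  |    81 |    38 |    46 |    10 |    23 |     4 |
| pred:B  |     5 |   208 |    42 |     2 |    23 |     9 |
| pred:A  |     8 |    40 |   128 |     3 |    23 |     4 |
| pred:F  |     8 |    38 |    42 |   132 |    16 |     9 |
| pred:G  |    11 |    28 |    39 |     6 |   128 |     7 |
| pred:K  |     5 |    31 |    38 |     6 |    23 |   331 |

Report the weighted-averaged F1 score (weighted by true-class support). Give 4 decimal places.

0.6232

Per-class F1 score (2·TP/(2·TP+FP+FN)):
  O: TP=81, FP=38+46+10+23+4=121, FN=5+8+8+11+5=37 → 162/320 = 0.50625
  B: TP=208, FP=5+42+2+23+9=81, FN=38+40+38+28+31=175 → 416/672 = 0.61905
  A: TP=128, FP=8+40+3+23+4=78, FN=46+42+42+39+38=207 → 256/541 = 0.47320
  F: TP=132, FP=8+38+42+16+9=113, FN=10+2+3+6+6=27 → 264/404 = 0.65347
  G: TP=128, FP=11+28+39+6+7=91, FN=23+23+23+16+23=108 → 256/455 = 0.56264
  K: TP=331, FP=5+31+38+6+23=103, FN=4+9+4+9+7=33 → 662/798 = 0.82957
Weighted-F1 score = Σ (supportᵢ/N)·F1 scoreᵢ with N=1595: (118/1595)·0.50625 + (383/1595)·0.61905 + (335/1595)·0.47320 + (159/1595)·0.65347 + (236/1595)·0.56264 + (364/1595)·0.82957 = 0.6232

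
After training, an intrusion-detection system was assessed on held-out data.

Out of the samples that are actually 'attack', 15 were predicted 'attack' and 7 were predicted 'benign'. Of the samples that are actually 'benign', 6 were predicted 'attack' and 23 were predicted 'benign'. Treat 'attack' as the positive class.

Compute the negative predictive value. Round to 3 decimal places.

0.767

NPV = TN/(TN+FN) = 23/(23+7) = 0.767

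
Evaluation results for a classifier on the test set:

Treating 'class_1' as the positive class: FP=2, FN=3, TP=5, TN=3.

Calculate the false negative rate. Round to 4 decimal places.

0.3750

FNR = FN/(FN+TP) = 3/(3+5) = 0.3750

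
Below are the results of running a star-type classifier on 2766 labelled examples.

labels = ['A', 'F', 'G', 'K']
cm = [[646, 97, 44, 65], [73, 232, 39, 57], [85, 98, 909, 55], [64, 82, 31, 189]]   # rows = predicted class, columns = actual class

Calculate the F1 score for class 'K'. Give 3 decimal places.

Treat 'K' as positive and all other classes as negative.
F1 score = 2·TP/(2·TP+FP+FN).
K: TP=189, FP=64+82+31=177, FN=65+57+55=177 → 378/732 = 0.5164

0.516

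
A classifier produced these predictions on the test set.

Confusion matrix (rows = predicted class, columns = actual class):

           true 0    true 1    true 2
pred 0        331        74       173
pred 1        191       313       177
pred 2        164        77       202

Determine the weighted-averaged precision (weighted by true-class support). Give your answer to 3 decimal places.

0.504

Per-class precision (TP/(TP+FP)):
  0: TP=331, FP=74+173=247 → 331/578 = 0.5727
  1: TP=313, FP=191+177=368 → 313/681 = 0.4596
  2: TP=202, FP=164+77=241 → 202/443 = 0.4560
Weighted-precision = Σ (supportᵢ/N)·precisionᵢ with N=1702: (686/1702)·0.5727 + (464/1702)·0.4596 + (552/1702)·0.4560 = 0.504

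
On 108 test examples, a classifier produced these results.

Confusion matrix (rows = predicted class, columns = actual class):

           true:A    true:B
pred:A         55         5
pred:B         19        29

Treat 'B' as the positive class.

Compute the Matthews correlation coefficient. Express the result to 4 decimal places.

MCC = (TP·TN − FP·FN) / √((TP+FP)(TP+FN)(TN+FP)(TN+FN))
Numerator = 29·55 − 19·5 = 1500
Denominator = √(48·34·74·60) = √7246080 = 2691.8544
MCC = 1500 / 2691.8544 = 0.5572

0.5572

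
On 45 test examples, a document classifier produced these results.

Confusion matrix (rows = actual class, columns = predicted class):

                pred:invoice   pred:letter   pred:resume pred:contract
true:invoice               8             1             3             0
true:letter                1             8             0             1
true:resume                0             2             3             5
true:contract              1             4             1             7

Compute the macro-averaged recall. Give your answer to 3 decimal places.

Per-class recall (TP/(TP+FN)):
  invoice: TP=8, FN=1+3+0=4 → 8/12 = 0.6667
  letter: TP=8, FN=1+0+1=2 → 8/10 = 0.8000
  resume: TP=3, FN=0+2+5=7 → 3/10 = 0.3000
  contract: TP=7, FN=1+4+1=6 → 7/13 = 0.5385
Macro-recall = mean = (0.6667 + 0.8000 + 0.3000 + 0.5385) / 4 = 0.576

0.576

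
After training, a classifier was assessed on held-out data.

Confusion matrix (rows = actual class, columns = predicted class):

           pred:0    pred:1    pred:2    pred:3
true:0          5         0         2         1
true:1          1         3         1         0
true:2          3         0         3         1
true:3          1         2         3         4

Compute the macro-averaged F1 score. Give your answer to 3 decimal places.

Per-class F1 score (2·TP/(2·TP+FP+FN)):
  0: TP=5, FP=1+3+1=5, FN=0+2+1=3 → 10/18 = 0.5556
  1: TP=3, FP=0+0+2=2, FN=1+1+0=2 → 6/10 = 0.6000
  2: TP=3, FP=2+1+3=6, FN=3+0+1=4 → 6/16 = 0.3750
  3: TP=4, FP=1+0+1=2, FN=1+2+3=6 → 8/16 = 0.5000
Macro-F1 score = mean = (0.5556 + 0.6000 + 0.3750 + 0.5000) / 4 = 0.508

0.508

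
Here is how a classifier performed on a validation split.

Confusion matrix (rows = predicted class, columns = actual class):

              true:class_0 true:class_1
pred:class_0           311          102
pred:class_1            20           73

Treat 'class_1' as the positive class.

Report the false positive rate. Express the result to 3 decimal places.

FPR = FP/(FP+TN) = 20/(20+311) = 0.060

0.060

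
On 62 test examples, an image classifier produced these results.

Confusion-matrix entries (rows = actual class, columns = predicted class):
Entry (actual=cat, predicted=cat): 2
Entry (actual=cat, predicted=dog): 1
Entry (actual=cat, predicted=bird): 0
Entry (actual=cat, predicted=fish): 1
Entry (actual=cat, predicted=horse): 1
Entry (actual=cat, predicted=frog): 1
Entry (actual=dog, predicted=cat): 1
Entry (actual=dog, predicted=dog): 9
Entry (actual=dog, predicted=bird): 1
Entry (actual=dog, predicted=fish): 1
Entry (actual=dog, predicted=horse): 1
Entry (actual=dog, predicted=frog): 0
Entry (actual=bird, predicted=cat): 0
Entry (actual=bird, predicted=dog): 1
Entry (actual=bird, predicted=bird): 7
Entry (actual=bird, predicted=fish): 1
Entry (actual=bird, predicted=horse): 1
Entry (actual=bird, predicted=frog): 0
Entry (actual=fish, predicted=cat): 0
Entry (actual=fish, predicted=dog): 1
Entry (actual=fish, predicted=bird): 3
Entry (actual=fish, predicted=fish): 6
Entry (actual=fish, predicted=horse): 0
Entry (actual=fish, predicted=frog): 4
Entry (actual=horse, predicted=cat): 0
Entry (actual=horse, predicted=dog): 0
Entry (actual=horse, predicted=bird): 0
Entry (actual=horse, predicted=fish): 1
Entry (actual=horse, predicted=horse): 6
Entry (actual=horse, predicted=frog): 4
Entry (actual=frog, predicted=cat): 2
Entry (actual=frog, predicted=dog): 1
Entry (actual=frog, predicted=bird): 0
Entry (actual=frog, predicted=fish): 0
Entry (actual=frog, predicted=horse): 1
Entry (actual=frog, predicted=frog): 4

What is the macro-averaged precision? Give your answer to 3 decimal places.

Per-class precision (TP/(TP+FP)):
  cat: TP=2, FP=1+0+0+0+2=3 → 2/5 = 0.4000
  dog: TP=9, FP=1+1+1+0+1=4 → 9/13 = 0.6923
  bird: TP=7, FP=0+1+3+0+0=4 → 7/11 = 0.6364
  fish: TP=6, FP=1+1+1+1+0=4 → 6/10 = 0.6000
  horse: TP=6, FP=1+1+1+0+1=4 → 6/10 = 0.6000
  frog: TP=4, FP=1+0+0+4+4=9 → 4/13 = 0.3077
Macro-precision = mean = (0.4000 + 0.6923 + 0.6364 + 0.6000 + 0.6000 + 0.3077) / 6 = 0.539

0.539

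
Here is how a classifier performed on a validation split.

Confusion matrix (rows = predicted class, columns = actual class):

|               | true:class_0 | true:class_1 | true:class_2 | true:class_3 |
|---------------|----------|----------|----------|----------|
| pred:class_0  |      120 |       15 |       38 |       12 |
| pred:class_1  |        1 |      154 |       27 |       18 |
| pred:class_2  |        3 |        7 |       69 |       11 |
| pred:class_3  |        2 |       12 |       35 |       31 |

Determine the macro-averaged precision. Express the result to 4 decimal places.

0.6432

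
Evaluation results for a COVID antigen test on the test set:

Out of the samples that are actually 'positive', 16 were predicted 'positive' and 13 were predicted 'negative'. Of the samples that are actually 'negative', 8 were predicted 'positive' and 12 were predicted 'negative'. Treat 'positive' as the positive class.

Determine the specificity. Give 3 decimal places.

Specificity = TN/(TN+FP) = 12/(12+8) = 0.600

0.600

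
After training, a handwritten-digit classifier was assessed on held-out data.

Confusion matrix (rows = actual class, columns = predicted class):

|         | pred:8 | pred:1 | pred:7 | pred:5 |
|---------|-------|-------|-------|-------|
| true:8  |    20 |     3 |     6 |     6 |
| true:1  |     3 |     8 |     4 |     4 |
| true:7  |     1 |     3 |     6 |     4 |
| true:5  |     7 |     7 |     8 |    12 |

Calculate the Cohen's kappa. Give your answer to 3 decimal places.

Observed agreement pₒ = trace/N = 46/102 = 0.4510
Expected agreement pₑ = Σ (rowᵢ·colᵢ)/N² = (35·31 + 19·21 + 14·24 + 34·26)/102² = 0.2599
κ = (pₒ − pₑ)/(1 − pₑ) = (0.4510 − 0.2599)/(1 − 0.2599) = 0.258

0.258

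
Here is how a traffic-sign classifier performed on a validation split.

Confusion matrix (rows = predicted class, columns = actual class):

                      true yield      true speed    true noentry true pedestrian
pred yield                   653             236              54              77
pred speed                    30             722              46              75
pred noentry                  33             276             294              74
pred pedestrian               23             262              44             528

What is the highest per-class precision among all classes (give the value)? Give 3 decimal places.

Per-class precision (TP/(TP+FP)):
  yield: TP=653, FP=236+54+77=367 → 653/1020 = 0.6402
  speed: TP=722, FP=30+46+75=151 → 722/873 = 0.8270
  noentry: TP=294, FP=33+276+74=383 → 294/677 = 0.4343
  pedestrian: TP=528, FP=23+262+44=329 → 528/857 = 0.6161
Highest is class 'speed' with precision = 0.827.

0.827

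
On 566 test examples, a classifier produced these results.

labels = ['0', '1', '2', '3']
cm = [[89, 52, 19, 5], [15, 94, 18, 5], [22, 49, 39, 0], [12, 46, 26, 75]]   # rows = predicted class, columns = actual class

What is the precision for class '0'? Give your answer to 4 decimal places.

One-vs-rest for '0': TP = diagonal; FP = other classes predicted '0'; FN = '0' predicted as other.
precision = TP/(TP+FP).
0: TP=89, FP=52+19+5=76 → 89/165 = 0.53939

0.5394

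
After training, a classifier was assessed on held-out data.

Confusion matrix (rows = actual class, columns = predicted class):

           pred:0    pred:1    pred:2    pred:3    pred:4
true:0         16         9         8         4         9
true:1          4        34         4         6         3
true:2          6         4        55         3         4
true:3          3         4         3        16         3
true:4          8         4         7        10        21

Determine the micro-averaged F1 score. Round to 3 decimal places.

0.573

Micro-averaging pools counts across classes: ΣTP=142, ΣFP=106, ΣFN=106.
Micro-F1 score = 2·TP/(2·TP+FP+FN) on pooled counts = 0.573 (equals overall accuracy in single-label multiclass).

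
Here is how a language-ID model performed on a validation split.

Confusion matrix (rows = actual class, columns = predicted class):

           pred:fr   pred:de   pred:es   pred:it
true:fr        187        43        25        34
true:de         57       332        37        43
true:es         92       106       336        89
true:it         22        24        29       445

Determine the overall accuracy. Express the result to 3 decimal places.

Accuracy = trace / total = (187+332+336+445=1300) / 1901 = 1300/1901 = 0.684

0.684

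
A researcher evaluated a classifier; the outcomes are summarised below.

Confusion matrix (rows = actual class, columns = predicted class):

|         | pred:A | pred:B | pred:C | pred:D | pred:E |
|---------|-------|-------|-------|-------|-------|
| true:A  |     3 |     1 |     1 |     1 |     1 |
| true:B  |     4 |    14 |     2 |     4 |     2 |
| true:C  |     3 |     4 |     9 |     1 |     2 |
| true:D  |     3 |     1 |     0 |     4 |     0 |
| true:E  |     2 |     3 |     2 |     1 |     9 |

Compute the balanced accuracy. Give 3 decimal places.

0.494

Balanced accuracy = mean of per-class recall.
  A: recall = 3/7 = 0.4286
  B: recall = 14/26 = 0.5385
  C: recall = 9/19 = 0.4737
  D: recall = 4/8 = 0.5000
  E: recall = 9/17 = 0.5294
Mean = (0.4286 + 0.5385 + 0.4737 + 0.5000 + 0.5294) / 5 = 0.494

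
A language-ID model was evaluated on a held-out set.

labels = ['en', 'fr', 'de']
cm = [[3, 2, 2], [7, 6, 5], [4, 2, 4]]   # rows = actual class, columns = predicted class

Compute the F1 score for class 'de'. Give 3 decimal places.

0.381

One-vs-rest for 'de': TP = diagonal; FP = other classes predicted 'de'; FN = 'de' predicted as other.
F1 score = 2·TP/(2·TP+FP+FN).
de: TP=4, FP=2+5=7, FN=4+2=6 → 8/21 = 0.3810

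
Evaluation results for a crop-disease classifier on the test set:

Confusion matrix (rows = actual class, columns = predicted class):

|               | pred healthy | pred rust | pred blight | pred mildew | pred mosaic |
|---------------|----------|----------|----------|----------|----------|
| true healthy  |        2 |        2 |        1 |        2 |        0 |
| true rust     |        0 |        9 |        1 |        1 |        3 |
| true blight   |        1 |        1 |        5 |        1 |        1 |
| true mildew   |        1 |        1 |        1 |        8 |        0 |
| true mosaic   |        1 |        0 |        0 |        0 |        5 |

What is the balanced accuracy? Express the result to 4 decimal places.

Balanced accuracy = mean of per-class recall.
  healthy: recall = 2/7 = 0.28571
  rust: recall = 9/14 = 0.64286
  blight: recall = 5/9 = 0.55556
  mildew: recall = 8/11 = 0.72727
  mosaic: recall = 5/6 = 0.83333
Mean = (0.28571 + 0.64286 + 0.55556 + 0.72727 + 0.83333) / 5 = 0.6089

0.6089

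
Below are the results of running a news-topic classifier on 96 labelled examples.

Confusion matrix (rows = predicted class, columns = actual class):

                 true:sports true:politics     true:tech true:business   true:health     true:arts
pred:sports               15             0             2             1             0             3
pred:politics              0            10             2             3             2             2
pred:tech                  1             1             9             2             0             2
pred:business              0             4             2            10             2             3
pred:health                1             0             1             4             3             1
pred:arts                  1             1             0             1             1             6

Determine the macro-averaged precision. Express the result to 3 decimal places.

Per-class precision (TP/(TP+FP)):
  sports: TP=15, FP=0+2+1+0+3=6 → 15/21 = 0.7143
  politics: TP=10, FP=0+2+3+2+2=9 → 10/19 = 0.5263
  tech: TP=9, FP=1+1+2+0+2=6 → 9/15 = 0.6000
  business: TP=10, FP=0+4+2+2+3=11 → 10/21 = 0.4762
  health: TP=3, FP=1+0+1+4+1=7 → 3/10 = 0.3000
  arts: TP=6, FP=1+1+0+1+1=4 → 6/10 = 0.6000
Macro-precision = mean = (0.7143 + 0.5263 + 0.6000 + 0.4762 + 0.3000 + 0.6000) / 6 = 0.536

0.536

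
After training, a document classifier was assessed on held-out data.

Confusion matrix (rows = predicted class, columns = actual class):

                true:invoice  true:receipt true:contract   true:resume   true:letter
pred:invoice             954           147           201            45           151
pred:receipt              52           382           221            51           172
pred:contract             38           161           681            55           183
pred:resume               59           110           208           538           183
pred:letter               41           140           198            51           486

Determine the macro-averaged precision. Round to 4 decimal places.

0.5403

Per-class precision (TP/(TP+FP)):
  invoice: TP=954, FP=147+201+45+151=544 → 954/1498 = 0.63685
  receipt: TP=382, FP=52+221+51+172=496 → 382/878 = 0.43508
  contract: TP=681, FP=38+161+55+183=437 → 681/1118 = 0.60912
  resume: TP=538, FP=59+110+208+183=560 → 538/1098 = 0.48998
  letter: TP=486, FP=41+140+198+51=430 → 486/916 = 0.53057
Macro-precision = mean = (0.63685 + 0.43508 + 0.60912 + 0.48998 + 0.53057) / 5 = 0.5403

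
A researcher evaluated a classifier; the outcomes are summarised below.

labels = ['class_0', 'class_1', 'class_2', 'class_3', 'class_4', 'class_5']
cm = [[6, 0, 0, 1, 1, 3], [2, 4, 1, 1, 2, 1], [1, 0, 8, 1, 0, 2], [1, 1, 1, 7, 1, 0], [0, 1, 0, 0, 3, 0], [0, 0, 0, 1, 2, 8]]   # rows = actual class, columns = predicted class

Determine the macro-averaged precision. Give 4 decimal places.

Per-class precision (TP/(TP+FP)):
  class_0: TP=6, FP=2+1+1+0+0=4 → 6/10 = 0.60000
  class_1: TP=4, FP=0+0+1+1+0=2 → 4/6 = 0.66667
  class_2: TP=8, FP=0+1+1+0+0=2 → 8/10 = 0.80000
  class_3: TP=7, FP=1+1+1+0+1=4 → 7/11 = 0.63636
  class_4: TP=3, FP=1+2+0+1+2=6 → 3/9 = 0.33333
  class_5: TP=8, FP=3+1+2+0+0=6 → 8/14 = 0.57143
Macro-precision = mean = (0.60000 + 0.66667 + 0.80000 + 0.63636 + 0.33333 + 0.57143) / 6 = 0.6013

0.6013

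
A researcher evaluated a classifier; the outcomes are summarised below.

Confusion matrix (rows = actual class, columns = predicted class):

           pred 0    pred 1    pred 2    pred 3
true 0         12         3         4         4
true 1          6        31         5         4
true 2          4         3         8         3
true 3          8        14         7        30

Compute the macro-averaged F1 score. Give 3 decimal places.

0.518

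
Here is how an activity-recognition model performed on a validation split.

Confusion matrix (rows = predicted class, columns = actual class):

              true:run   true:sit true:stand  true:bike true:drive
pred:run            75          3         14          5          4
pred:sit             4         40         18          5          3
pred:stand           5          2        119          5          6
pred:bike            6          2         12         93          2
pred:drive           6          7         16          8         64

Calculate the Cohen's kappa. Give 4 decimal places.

0.6762

Observed agreement pₒ = trace/N = 391/524 = 0.74618
Expected agreement pₑ = Σ (rowᵢ·colᵢ)/N² = (96·101 + 54·70 + 179·137 + 116·115 + 79·101)/524² = 0.21603
κ = (pₒ − pₑ)/(1 − pₑ) = (0.74618 − 0.21603)/(1 − 0.21603) = 0.6762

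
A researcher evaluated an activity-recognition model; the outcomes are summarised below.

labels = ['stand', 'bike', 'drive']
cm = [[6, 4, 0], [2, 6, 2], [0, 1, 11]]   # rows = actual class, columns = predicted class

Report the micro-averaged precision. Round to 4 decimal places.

0.7188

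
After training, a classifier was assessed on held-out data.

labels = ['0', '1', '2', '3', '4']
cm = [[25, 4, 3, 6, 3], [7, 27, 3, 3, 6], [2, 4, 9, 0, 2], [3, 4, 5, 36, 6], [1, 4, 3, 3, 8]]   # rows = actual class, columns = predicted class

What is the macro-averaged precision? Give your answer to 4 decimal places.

Per-class precision (TP/(TP+FP)):
  0: TP=25, FP=7+2+3+1=13 → 25/38 = 0.65789
  1: TP=27, FP=4+4+4+4=16 → 27/43 = 0.62791
  2: TP=9, FP=3+3+5+3=14 → 9/23 = 0.39130
  3: TP=36, FP=6+3+0+3=12 → 36/48 = 0.75000
  4: TP=8, FP=3+6+2+6=17 → 8/25 = 0.32000
Macro-precision = mean = (0.65789 + 0.62791 + 0.39130 + 0.75000 + 0.32000) / 5 = 0.5494

0.5494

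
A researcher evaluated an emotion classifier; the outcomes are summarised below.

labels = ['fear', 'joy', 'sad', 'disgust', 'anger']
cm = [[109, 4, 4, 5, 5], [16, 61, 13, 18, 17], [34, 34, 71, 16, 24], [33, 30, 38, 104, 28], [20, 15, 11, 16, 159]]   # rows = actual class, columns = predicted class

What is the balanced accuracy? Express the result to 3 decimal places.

Balanced accuracy = mean of per-class recall.
  fear: recall = 109/127 = 0.8583
  joy: recall = 61/125 = 0.4880
  sad: recall = 71/179 = 0.3966
  disgust: recall = 104/233 = 0.4464
  anger: recall = 159/221 = 0.7195
Mean = (0.8583 + 0.4880 + 0.3966 + 0.4464 + 0.7195) / 5 = 0.582

0.582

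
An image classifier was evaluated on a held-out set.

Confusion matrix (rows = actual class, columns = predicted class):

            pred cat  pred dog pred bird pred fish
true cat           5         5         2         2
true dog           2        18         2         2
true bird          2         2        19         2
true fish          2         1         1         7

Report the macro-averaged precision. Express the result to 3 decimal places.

Per-class precision (TP/(TP+FP)):
  cat: TP=5, FP=2+2+2=6 → 5/11 = 0.4545
  dog: TP=18, FP=5+2+1=8 → 18/26 = 0.6923
  bird: TP=19, FP=2+2+1=5 → 19/24 = 0.7917
  fish: TP=7, FP=2+2+2=6 → 7/13 = 0.5385
Macro-precision = mean = (0.4545 + 0.6923 + 0.7917 + 0.5385) / 4 = 0.619

0.619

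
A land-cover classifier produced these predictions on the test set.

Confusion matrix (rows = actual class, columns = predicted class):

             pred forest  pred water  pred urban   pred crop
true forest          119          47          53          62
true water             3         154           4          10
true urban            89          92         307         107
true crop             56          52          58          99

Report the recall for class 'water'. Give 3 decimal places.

Treat 'water' as positive and all other classes as negative.
recall = TP/(TP+FN).
water: TP=154, FN=3+4+10=17 → 154/171 = 0.9006

0.901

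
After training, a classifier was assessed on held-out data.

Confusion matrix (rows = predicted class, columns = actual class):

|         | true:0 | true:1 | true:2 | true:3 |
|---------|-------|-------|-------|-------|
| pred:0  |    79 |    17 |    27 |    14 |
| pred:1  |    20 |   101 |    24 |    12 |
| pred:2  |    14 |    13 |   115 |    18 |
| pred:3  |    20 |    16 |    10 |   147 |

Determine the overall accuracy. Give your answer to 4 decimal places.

Accuracy = trace / total = (79+101+115+147=442) / 647 = 442/647 = 0.6832

0.6832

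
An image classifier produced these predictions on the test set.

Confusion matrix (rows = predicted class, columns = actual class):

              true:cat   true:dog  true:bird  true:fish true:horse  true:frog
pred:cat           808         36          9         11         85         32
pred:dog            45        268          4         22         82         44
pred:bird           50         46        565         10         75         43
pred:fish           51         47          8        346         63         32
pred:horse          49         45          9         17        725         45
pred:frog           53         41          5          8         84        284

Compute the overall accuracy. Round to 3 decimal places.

0.722

Accuracy = trace / total = (808+268+565+346+725+284=2996) / 4147 = 2996/4147 = 0.722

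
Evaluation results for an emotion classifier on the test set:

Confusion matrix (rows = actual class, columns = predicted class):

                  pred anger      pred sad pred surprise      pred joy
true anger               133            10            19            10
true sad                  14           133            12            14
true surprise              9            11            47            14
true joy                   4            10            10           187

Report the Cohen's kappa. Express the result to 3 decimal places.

0.704

Observed agreement pₒ = trace/N = 500/637 = 0.7849
Expected agreement pₑ = Σ (rowᵢ·colᵢ)/N² = (172·160 + 173·164 + 81·88 + 211·225)/637² = 0.2723
κ = (pₒ − pₑ)/(1 − pₑ) = (0.7849 − 0.2723)/(1 − 0.2723) = 0.704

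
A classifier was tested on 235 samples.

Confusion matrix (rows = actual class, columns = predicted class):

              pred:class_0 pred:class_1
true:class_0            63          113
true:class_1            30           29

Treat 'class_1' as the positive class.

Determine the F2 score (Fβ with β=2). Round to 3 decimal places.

Fβ = (1+β²)·TP / ((1+β²)·TP + β²·FN + FP), with β²=4
= 5·29 / (5·29 + 4·30 + 113) = 0.384

0.384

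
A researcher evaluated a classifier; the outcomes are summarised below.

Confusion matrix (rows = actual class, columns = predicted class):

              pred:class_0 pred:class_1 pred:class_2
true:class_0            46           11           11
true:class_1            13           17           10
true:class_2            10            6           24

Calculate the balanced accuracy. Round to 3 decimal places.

Balanced accuracy = mean of per-class recall.
  class_0: recall = 46/68 = 0.6765
  class_1: recall = 17/40 = 0.4250
  class_2: recall = 24/40 = 0.6000
Mean = (0.6765 + 0.4250 + 0.6000) / 3 = 0.567

0.567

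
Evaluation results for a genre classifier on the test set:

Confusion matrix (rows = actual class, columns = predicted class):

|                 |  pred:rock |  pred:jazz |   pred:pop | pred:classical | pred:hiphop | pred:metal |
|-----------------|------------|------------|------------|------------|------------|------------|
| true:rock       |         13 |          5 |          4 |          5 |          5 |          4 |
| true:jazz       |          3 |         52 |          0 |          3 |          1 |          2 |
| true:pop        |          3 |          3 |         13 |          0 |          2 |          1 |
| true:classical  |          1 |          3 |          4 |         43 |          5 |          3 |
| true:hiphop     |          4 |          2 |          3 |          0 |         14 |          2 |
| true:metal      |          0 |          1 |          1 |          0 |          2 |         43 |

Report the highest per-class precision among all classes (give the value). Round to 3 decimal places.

Per-class precision (TP/(TP+FP)):
  rock: TP=13, FP=3+3+1+4+0=11 → 13/24 = 0.5417
  jazz: TP=52, FP=5+3+3+2+1=14 → 52/66 = 0.7879
  pop: TP=13, FP=4+0+4+3+1=12 → 13/25 = 0.5200
  classical: TP=43, FP=5+3+0+0+0=8 → 43/51 = 0.8431
  hiphop: TP=14, FP=5+1+2+5+2=15 → 14/29 = 0.4828
  metal: TP=43, FP=4+2+1+3+2=12 → 43/55 = 0.7818
Highest is class 'classical' with precision = 0.843.

0.843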